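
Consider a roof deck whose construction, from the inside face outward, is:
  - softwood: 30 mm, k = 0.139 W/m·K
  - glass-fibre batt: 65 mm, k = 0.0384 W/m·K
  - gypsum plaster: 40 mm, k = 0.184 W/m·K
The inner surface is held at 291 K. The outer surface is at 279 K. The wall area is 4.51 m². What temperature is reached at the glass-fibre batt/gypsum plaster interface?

T ≈ 280 K

Using the resistance-network approach (series):
R_softwood = L/(kA) = 0.03/(0.139×4.51) = 0.04786 K/W
R_glass-fibre batt = L/(kA) = 0.065/(0.0384×4.51) = 0.3753 K/W
R_gypsum plaster = L/(kA) = 0.04/(0.184×4.51) = 0.0482 K/W
R_total = 0.4714 K/W;  Q = ΔT/R_total = 12/0.4714 = 25.46 W
T_interface = T_inner − Q·ΣR(inner→interface) = 291 − 25.5×0.4232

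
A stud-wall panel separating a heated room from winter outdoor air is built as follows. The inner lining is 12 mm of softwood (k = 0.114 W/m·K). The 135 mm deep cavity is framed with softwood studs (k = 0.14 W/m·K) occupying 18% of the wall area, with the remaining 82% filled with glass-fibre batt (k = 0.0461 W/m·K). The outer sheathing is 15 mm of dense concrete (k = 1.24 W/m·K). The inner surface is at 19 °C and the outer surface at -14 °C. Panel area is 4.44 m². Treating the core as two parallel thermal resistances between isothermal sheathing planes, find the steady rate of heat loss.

Q ≈ 64.8 W

Sheathing layers in series; stud and cavity paths in parallel between them.
R_inner = 0.012/(0.114×4.44) = 0.02371 K/W
R_stud  = 0.135/(0.14×0.18×4.44) = 1.207 K/W
R_cav   = 0.135/(0.0461×0.82×4.44) = 0.8043 K/W
1/R_core = 1/R_stud + 1/R_cav → R_core = 0.4826 K/W
R_outer = 0.015/(1.24×4.44) = 0.002724 K/W
R_total = 0.509 K/W
Q = ΔT/R_total = 33/0.509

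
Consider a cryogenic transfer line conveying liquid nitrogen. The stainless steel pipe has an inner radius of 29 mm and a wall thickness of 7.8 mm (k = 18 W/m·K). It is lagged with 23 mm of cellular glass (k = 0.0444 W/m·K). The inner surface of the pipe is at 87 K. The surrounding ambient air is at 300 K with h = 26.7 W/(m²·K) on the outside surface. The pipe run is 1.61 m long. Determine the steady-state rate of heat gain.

Q ≈ 186 W

Cylindrical conduction, so R = ln(r₂/r₁)/(2πkL) per layer, in series:
R_stainless steel pipe wall = ln(36.8/29)/(2π×18×1.61) = 0.001308 K/W
R_cellular glass = ln(59.8/36.8)/(2π×0.0444×1.61) = 1.081 K/W
R_outer film = 1/(h_o·2πr_oL) = 1/(26.7×2π×0.0598×1.61) = 0.06191 K/W
R_total = 1.144 K/W
Q = ΔT/R_total = 213/1.144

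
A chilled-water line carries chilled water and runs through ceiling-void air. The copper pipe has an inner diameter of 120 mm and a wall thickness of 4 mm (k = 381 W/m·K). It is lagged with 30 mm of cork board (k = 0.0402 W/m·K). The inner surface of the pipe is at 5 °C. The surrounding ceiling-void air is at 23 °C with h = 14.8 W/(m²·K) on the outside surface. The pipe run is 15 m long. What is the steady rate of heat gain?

Q ≈ 165 W

Radial resistances (cylindrical: R_cond = ln(r_o/r_i)/(2πkL), R_conv = 1/(h·2πrL)):
R_copper pipe wall = ln(64/60)/(2π×381×15) = 1.797×10^-6 K/W
R_cork board = ln(94/64)/(2π×0.0402×15) = 0.1015 K/W
R_outer film = 1/(h_o·2πr_oL) = 1/(14.8×2π×0.094×15) = 0.007627 K/W
R_total = 0.1091 K/W
Q = ΔT/R_total = 18/0.1091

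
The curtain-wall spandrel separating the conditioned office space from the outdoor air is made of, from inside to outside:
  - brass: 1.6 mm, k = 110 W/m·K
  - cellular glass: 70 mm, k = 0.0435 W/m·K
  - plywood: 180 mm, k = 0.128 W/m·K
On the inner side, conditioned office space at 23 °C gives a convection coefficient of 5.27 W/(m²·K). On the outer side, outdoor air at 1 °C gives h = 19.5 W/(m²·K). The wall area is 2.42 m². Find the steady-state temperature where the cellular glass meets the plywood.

T ≈ 10.8 °C

Model the wall as resistances in series:
R_inner film = 1/(h_i·A) = 1/(5.27×2.42) = 0.07841 K/W
R_brass = L/(kA) = 0.0016/(110×2.42) = 6.011×10^-6 K/W
R_cellular glass = L/(kA) = 0.07/(0.0435×2.42) = 0.665 K/W
R_plywood = L/(kA) = 0.18/(0.128×2.42) = 0.5811 K/W
R_outer film = 1/(h_o·A) = 1/(19.5×2.42) = 0.02119 K/W
R_total = 1.346 K/W;  Q = ΔT/R_total = 22/1.346 = 16.35 W
T_interface = T_inner − Q·ΣR(inner→interface) = 23 − 16.3×0.7434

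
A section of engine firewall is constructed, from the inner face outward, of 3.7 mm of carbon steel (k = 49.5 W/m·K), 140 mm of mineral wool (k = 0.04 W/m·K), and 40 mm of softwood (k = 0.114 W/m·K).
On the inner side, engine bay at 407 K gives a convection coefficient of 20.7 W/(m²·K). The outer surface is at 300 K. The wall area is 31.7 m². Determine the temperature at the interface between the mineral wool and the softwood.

T ≈ 310 K

Series thermal resistances:
R_inner film = 1/(h_i·A) = 1/(20.7×31.7) = 0.001524 K/W
R_carbon steel = L/(kA) = 0.0037/(49.5×31.7) = 2.358×10^-6 K/W
R_mineral wool = L/(kA) = 0.14/(0.04×31.7) = 0.1104 K/W
R_softwood = L/(kA) = 0.04/(0.114×31.7) = 0.01107 K/W
R_total = 0.123 K/W;  Q = ΔT/R_total = 107/0.123 = 869.9 W
T_interface = T_inner − Q·ΣR(inner→interface) = 407 − 870×0.1119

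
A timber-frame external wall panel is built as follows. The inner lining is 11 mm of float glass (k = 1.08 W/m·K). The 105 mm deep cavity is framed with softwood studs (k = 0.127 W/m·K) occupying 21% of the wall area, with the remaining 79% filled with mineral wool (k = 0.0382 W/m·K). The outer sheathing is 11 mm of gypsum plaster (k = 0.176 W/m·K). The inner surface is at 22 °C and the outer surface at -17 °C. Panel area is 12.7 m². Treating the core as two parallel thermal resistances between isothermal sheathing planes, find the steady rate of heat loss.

Sheathing layers in series; stud and cavity paths in parallel between them.
R_inner = 0.011/(1.08×12.7) = 8.02×10^-4 K/W
R_stud  = 0.105/(0.127×0.21×12.7) = 0.31 K/W
R_cav   = 0.105/(0.0382×0.79×12.7) = 0.274 K/W
1/R_core = 1/R_stud + 1/R_cav → R_core = 0.1454 K/W
R_outer = 0.011/(0.176×12.7) = 0.004921 K/W
R_total = 0.1512 K/W
Q = ΔT/R_total = 39/0.1512

Q ≈ 258 W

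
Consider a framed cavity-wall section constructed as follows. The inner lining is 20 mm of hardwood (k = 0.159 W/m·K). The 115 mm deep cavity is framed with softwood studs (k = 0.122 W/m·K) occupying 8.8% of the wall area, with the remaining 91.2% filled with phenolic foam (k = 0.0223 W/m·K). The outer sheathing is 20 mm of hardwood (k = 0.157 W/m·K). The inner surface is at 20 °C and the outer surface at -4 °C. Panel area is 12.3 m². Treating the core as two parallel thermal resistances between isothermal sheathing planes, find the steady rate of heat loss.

Q ≈ 74.7 W

Sheathing layers in series; stud and cavity paths in parallel between them.
R_inner = 0.02/(0.159×12.3) = 0.01023 K/W
R_stud  = 0.115/(0.122×0.088×12.3) = 0.8709 K/W
R_cav   = 0.115/(0.0223×0.912×12.3) = 0.4597 K/W
1/R_core = 1/R_stud + 1/R_cav → R_core = 0.3009 K/W
R_outer = 0.02/(0.157×12.3) = 0.01036 K/W
R_total = 0.3215 K/W
Q = ΔT/R_total = 24/0.3215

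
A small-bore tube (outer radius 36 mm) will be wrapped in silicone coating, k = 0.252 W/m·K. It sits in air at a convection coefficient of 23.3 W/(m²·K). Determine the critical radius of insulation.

r_cr ≈ 10.8 mm

For a cylinder r_cr = k/h = 0.252/23.3
r_cr = 10.8 mm; since the bare radius (36 mm) is above r_cr, any added insulation will reduce heat loss.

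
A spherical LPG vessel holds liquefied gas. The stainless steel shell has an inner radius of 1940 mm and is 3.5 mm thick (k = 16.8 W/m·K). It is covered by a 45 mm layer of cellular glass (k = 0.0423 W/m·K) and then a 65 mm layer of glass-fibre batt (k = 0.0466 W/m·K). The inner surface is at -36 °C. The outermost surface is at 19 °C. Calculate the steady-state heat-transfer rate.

Q ≈ 1120 W

Spherical conduction: R = (1/r_in − 1/r_out)/(4πk) per layer; series-sum.
R_stainless steel shell = (1/1.94 − 1/1.9435)/(4π×16.8) = 4.397×10^-6 K/W
R_cellular glass = (1/1.9435 − 1/1.9885)/(4π×0.0423) = 0.02191 K/W
R_glass-fibre batt = (1/1.9885 − 1/2.0535)/(4π×0.0466) = 0.02718 K/W
R_total = 0.04909 K/W
Q = ΔT/R_total = 55/0.04909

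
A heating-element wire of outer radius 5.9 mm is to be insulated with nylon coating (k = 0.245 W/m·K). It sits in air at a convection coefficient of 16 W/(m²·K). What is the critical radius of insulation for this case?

For a cylinder r_cr = k/h = 0.245/16
r_cr = 15.3 mm; since the bare radius (5.9 mm) is below r_cr, adding a thin layer of insulation will *increase* heat loss.

r_cr ≈ 15.3 mm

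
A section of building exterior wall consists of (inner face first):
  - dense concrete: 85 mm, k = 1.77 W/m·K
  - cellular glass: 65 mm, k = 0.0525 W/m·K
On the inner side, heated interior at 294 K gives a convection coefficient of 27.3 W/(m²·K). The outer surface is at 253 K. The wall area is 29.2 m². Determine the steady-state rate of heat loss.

Q ≈ 905 W

Model the wall as resistances in series:
R_inner film = 1/(h_i·A) = 1/(27.3×29.2) = 0.001254 K/W
R_dense concrete = L/(kA) = 0.085/(1.77×29.2) = 0.001645 K/W
R_cellular glass = L/(kA) = 0.065/(0.0525×29.2) = 0.0424 K/W
R_total = 0.0453 K/W
Q = ΔT / R_total = 41 / 0.0453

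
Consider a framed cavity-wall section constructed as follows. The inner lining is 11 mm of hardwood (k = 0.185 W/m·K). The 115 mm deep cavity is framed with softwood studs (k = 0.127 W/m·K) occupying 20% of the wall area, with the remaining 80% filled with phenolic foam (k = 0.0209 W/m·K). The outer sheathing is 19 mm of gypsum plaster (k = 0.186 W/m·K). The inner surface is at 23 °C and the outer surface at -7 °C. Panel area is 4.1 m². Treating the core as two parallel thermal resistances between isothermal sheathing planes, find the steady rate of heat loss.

Sheathing layers in series; stud and cavity paths in parallel between them.
R_inner = 0.011/(0.185×4.1) = 0.0145 K/W
R_stud  = 0.115/(0.127×0.2×4.1) = 1.104 K/W
R_cav   = 0.115/(0.0209×0.8×4.1) = 1.678 K/W
1/R_core = 1/R_stud + 1/R_cav → R_core = 0.6659 K/W
R_outer = 0.019/(0.186×4.1) = 0.02491 K/W
R_total = 0.7053 K/W
Q = ΔT/R_total = 30/0.7053

Q ≈ 42.5 W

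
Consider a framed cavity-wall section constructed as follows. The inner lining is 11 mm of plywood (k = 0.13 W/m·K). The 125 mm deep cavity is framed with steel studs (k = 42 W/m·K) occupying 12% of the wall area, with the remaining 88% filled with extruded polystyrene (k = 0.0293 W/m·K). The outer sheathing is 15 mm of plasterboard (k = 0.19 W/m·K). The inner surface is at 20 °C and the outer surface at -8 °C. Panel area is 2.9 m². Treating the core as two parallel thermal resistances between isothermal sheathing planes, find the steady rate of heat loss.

Sheathing layers in series; stud and cavity paths in parallel between them.
R_inner = 0.011/(0.13×2.9) = 0.02918 K/W
R_stud  = 0.125/(42×0.12×2.9) = 0.008552 K/W
R_cav   = 0.125/(0.0293×0.88×2.9) = 1.672 K/W
1/R_core = 1/R_stud + 1/R_cav → R_core = 0.008509 K/W
R_outer = 0.015/(0.19×2.9) = 0.02722 K/W
R_total = 0.06491 K/W
Q = ΔT/R_total = 28/0.06491

Q ≈ 431 W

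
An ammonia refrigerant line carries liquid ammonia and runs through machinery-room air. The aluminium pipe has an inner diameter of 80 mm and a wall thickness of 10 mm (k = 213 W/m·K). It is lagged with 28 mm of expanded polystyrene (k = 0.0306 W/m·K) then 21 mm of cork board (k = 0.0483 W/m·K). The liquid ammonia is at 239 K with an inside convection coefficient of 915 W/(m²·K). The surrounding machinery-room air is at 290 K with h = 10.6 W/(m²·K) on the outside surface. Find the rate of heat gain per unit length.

Per-layer cylindrical resistances, series-summed:
R_inner film = 1/(h_i·2πr₁L) = 1/(915×2π×0.04×1) = 0.004348 K/W
R_aluminium pipe wall = ln(50/40)/(2π×213×1) = 1.667×10^-4 K/W
R_expanded polystyrene = ln(78/50)/(2π×0.0306×1) = 2.313 K/W
R_cork board = ln(99/78)/(2π×0.0483×1) = 0.7856 K/W
R_outer film = 1/(h_o·2πr_oL) = 1/(10.6×2π×0.099×1) = 0.1517 K/W
R_total = 3.255 K/W
Q = ΔT/R_total = 51/3.255

q′ ≈ 15.7 W/m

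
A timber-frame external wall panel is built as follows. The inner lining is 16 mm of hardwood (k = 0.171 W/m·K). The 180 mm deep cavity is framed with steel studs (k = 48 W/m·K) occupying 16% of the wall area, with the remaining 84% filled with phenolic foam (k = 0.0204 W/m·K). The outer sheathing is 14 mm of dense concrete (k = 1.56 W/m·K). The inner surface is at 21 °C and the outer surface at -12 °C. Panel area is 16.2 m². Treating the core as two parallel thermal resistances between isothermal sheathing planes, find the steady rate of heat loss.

Sheathing layers in series; stud and cavity paths in parallel between them.
R_inner = 0.016/(0.171×16.2) = 0.005776 K/W
R_stud  = 0.18/(48×0.16×16.2) = 0.001447 K/W
R_cav   = 0.18/(0.0204×0.84×16.2) = 0.6484 K/W
1/R_core = 1/R_stud + 1/R_cav → R_core = 0.001444 K/W
R_outer = 0.014/(1.56×16.2) = 5.54×10^-4 K/W
R_total = 0.007773 K/W
Q = ΔT/R_total = 33/0.007773

Q ≈ 4250 W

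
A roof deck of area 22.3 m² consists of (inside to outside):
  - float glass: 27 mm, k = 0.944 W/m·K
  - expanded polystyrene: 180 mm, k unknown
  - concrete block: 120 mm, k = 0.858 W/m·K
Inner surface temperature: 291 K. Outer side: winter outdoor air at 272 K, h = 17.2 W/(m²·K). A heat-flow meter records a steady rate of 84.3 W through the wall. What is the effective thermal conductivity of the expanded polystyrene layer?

Treating each layer as a thermal resistance in series:
R_float glass = L/(kA) = 0.027/(0.944×22.3) = 0.001283 K/W
R_concrete block = L/(kA) = 0.12/(0.858×22.3) = 0.006272 K/W
R_outer film = 1/(h_o·A) = 1/(17.2×22.3) = 0.002607 K/W
Sum of known resistances R_other = 0.01016 K/W
Total R = ΔT/Q = 19/84.3 = 0.2254 K/W
R_expanded polystyrene = R_total − R_other = 0.2152 K/W
k = L/(R·A) = 0.18/(0.2152×22.3)

k ≈ 0.0375 W/(m·K)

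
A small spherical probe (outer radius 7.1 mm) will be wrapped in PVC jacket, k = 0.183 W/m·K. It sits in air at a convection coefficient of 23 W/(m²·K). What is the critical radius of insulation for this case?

r_cr ≈ 15.9 mm

For a sphere r_cr = 2k/h = 2×0.183/23
r_cr = 15.9 mm; since the bare radius (7.1 mm) is below r_cr, adding a thin layer of insulation will *increase* heat loss.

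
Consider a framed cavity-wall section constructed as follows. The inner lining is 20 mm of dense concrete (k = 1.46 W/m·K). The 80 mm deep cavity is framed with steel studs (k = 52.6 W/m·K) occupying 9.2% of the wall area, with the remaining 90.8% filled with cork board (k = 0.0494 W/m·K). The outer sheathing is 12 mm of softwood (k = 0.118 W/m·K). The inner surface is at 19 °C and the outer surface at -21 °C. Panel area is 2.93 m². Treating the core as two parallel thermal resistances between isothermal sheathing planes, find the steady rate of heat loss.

Sheathing layers in series; stud and cavity paths in parallel between them.
R_inner = 0.02/(1.46×2.93) = 0.004675 K/W
R_stud  = 0.08/(52.6×0.092×2.93) = 0.005642 K/W
R_cav   = 0.08/(0.0494×0.908×2.93) = 0.6087 K/W
1/R_core = 1/R_stud + 1/R_cav → R_core = 0.00559 K/W
R_outer = 0.012/(0.118×2.93) = 0.03471 K/W
R_total = 0.04497 K/W
Q = ΔT/R_total = 40/0.04497

Q ≈ 889 W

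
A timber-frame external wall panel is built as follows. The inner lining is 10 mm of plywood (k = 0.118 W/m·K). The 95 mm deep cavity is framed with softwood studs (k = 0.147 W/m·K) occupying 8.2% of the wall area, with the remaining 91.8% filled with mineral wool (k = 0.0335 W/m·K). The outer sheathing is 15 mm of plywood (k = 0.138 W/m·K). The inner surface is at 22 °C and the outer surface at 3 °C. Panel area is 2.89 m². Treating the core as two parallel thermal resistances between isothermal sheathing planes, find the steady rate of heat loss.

Sheathing layers in series; stud and cavity paths in parallel between them.
R_inner = 0.01/(0.118×2.89) = 0.02932 K/W
R_stud  = 0.095/(0.147×0.082×2.89) = 2.727 K/W
R_cav   = 0.095/(0.0335×0.918×2.89) = 1.069 K/W
1/R_core = 1/R_stud + 1/R_cav → R_core = 0.7679 K/W
R_outer = 0.015/(0.138×2.89) = 0.03761 K/W
R_total = 0.8348 K/W
Q = ΔT/R_total = 19/0.8348

Q ≈ 22.8 W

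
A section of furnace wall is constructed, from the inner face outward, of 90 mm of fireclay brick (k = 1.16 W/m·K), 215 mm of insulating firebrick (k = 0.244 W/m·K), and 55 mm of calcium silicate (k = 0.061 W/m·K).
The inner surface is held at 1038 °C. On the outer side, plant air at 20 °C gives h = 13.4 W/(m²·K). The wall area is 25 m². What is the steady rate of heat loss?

Q ≈ 13200 W

Treating each layer as a thermal resistance in series:
R_fireclay brick = L/(kA) = 0.09/(1.16×25) = 0.003103 K/W
R_insulating firebrick = L/(kA) = 0.215/(0.244×25) = 0.03525 K/W
R_calcium silicate = L/(kA) = 0.055/(0.061×25) = 0.03607 K/W
R_outer film = 1/(h_o·A) = 1/(13.4×25) = 0.002985 K/W
R_total = 0.0774 K/W
Q = ΔT / R_total = 1018 / 0.0774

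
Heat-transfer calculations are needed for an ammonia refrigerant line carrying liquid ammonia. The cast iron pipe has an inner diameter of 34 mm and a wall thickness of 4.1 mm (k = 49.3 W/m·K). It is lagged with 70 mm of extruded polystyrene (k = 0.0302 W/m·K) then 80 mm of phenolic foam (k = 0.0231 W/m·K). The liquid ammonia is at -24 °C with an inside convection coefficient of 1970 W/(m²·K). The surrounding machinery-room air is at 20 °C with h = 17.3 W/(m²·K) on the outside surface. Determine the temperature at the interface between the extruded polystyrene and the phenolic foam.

Radial resistances (cylindrical: R_cond = ln(r_o/r_i)/(2πkL), R_conv = 1/(h·2πrL)):
R_inner film = 1/(h_i·2πr₁L) = 1/(1970×2π×0.017×1) = 0.004752 K/W
R_cast iron pipe wall = ln(21.1/17)/(2π×49.3×1) = 6.975×10^-4 K/W
R_extruded polystyrene = ln(91.1/21.1)/(2π×0.0302×1) = 7.708 K/W
R_phenolic foam = ln(171.1/91.1)/(2π×0.0231×1) = 4.343 K/W
R_outer film = 1/(h_o·2πr_oL) = 1/(17.3×2π×0.1711×1) = 0.05377 K/W
R_total = 12.11 K/W
Q = ΔT/R_total = 44/12.11
Q = 3.63 W/m
T_interface = T_inner + Q·ΣR(inner→interface) = -24 + 3.63×7.714

T ≈ 4.03 °C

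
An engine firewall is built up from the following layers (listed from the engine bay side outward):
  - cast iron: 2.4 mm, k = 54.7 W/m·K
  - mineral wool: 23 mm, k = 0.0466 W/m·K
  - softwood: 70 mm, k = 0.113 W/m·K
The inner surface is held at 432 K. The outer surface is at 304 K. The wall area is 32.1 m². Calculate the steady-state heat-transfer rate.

Q ≈ 3690 W

Series thermal resistances:
R_cast iron = L/(kA) = 0.0024/(54.7×32.1) = 1.367×10^-6 K/W
R_mineral wool = L/(kA) = 0.023/(0.0466×32.1) = 0.01538 K/W
R_softwood = L/(kA) = 0.07/(0.113×32.1) = 0.0193 K/W
R_total = 0.03468 K/W
Q = ΔT / R_total = 128 / 0.03468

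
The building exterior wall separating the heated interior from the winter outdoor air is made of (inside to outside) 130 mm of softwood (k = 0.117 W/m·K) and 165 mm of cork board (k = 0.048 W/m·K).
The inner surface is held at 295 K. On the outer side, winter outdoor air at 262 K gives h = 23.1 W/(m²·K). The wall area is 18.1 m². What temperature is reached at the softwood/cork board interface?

T ≈ 287 K

Thermal resistances in series:
R_softwood = L/(kA) = 0.13/(0.117×18.1) = 0.06139 K/W
R_cork board = L/(kA) = 0.165/(0.048×18.1) = 0.1899 K/W
R_outer film = 1/(h_o·A) = 1/(23.1×18.1) = 0.002392 K/W
R_total = 0.2537 K/W;  Q = ΔT/R_total = 33/0.2537 = 130.1 W
T_interface = T_inner − Q·ΣR(inner→interface) = 295 − 130×0.06139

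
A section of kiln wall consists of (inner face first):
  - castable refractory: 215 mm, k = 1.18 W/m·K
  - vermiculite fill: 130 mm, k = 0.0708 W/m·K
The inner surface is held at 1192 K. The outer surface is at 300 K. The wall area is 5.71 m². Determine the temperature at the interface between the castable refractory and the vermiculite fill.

Using the resistance-network approach (series):
R_castable refractory = L/(kA) = 0.215/(1.18×5.71) = 0.03191 K/W
R_vermiculite fill = L/(kA) = 0.13/(0.0708×5.71) = 0.3216 K/W
R_total = 0.3535 K/W;  Q = ΔT/R_total = 892/0.3535 = 2523 W
T_interface = T_inner − Q·ΣR(inner→interface) = 1192 − 2520×0.03191

T ≈ 1110 K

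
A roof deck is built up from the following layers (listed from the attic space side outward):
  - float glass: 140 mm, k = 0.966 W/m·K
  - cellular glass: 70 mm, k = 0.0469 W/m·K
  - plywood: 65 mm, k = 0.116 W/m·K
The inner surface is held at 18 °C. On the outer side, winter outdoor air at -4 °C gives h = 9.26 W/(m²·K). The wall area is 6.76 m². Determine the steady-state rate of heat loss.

Q ≈ 64.5 W

Model the wall as resistances in series:
R_float glass = L/(kA) = 0.14/(0.966×6.76) = 0.02144 K/W
R_cellular glass = L/(kA) = 0.07/(0.0469×6.76) = 0.2208 K/W
R_plywood = L/(kA) = 0.065/(0.116×6.76) = 0.08289 K/W
R_outer film = 1/(h_o·A) = 1/(9.26×6.76) = 0.01598 K/W
R_total = 0.3411 K/W
Q = ΔT / R_total = 22 / 0.3411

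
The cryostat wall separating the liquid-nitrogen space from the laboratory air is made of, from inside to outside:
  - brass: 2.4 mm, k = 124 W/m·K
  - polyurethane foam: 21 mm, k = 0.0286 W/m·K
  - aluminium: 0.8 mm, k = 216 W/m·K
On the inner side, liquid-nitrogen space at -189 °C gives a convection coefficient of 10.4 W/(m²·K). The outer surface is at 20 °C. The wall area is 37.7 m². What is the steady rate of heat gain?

Model the wall as resistances in series:
R_inner film = 1/(h_i·A) = 1/(10.4×37.7) = 0.00255 K/W
R_brass = L/(kA) = 0.0024/(124×37.7) = 5.134×10^-7 K/W
R_polyurethane foam = L/(kA) = 0.021/(0.0286×37.7) = 0.01948 K/W
R_aluminium = L/(kA) = 0.0008/(216×37.7) = 9.824×10^-8 K/W
R_total = 0.02203 K/W
Q = ΔT / R_total = 209 / 0.02203

Q ≈ 9490 W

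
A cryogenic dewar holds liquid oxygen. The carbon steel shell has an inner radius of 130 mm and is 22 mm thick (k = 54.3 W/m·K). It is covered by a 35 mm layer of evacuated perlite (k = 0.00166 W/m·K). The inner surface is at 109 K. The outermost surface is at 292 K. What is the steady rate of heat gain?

For a spherical shell R = (1/r₁ − 1/r₂)/(4πk); film R = 1/(h·4πr²). In series:
R_carbon steel shell = (1/0.13 − 1/0.152)/(4π×54.3) = 0.001632 K/W
R_evacuated perlite = (1/0.152 − 1/0.187)/(4π×0.00166) = 59.03 K/W
R_total = 59.03 K/W
Q = ΔT/R_total = 183/59.03

Q ≈ 3.1 W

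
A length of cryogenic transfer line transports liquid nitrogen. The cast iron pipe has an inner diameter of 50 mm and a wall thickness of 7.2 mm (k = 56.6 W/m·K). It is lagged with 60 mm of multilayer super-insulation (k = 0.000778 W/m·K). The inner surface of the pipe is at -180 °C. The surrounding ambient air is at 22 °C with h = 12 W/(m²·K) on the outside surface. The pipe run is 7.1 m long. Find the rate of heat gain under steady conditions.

Cylindrical conduction, so R = ln(r₂/r₁)/(2πkL) per layer, in series:
R_cast iron pipe wall = ln(32.2/25)/(2π×56.6×7.1) = 1.002×10^-4 K/W
R_multilayer super-insulation = ln(92.2/32.2)/(2π×0.000778×7.1) = 30.31 K/W
R_outer film = 1/(h_o·2πr_oL) = 1/(12×2π×0.0922×7.1) = 0.02026 K/W
R_total = 30.33 K/W
Q = ΔT/R_total = 202/30.33

Q ≈ 6.66 W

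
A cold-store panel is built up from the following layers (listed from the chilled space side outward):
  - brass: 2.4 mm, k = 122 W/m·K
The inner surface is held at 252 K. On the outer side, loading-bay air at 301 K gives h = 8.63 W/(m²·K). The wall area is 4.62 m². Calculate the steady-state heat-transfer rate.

Q ≈ 1950 W

Using the resistance-network approach (series):
R_brass = L/(kA) = 0.0024/(122×4.62) = 4.258×10^-6 K/W
R_outer film = 1/(h_o·A) = 1/(8.63×4.62) = 0.02508 K/W
R_total = 0.02509 K/W
Q = ΔT / R_total = 49 / 0.02509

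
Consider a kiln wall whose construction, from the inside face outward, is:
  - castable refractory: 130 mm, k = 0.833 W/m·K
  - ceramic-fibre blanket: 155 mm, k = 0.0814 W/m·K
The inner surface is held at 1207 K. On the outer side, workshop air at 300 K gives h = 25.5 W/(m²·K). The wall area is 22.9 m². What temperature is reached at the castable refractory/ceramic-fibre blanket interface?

Series thermal resistances:
R_castable refractory = L/(kA) = 0.13/(0.833×22.9) = 0.006815 K/W
R_ceramic-fibre blanket = L/(kA) = 0.155/(0.0814×22.9) = 0.08315 K/W
R_outer film = 1/(h_o·A) = 1/(25.5×22.9) = 0.001712 K/W
R_total = 0.09168 K/W;  Q = ΔT/R_total = 907/0.09168 = 9893 W
T_interface = T_inner − Q·ΣR(inner→interface) = 1207 − 9890×0.006815

T ≈ 1140 K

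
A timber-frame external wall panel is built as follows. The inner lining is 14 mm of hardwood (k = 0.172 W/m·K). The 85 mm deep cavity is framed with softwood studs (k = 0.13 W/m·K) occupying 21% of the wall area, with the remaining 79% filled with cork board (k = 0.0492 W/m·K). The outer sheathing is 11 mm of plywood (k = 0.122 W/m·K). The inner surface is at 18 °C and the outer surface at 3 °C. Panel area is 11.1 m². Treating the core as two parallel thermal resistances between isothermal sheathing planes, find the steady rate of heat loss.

Sheathing layers in series; stud and cavity paths in parallel between them.
R_inner = 0.014/(0.172×11.1) = 0.007333 K/W
R_stud  = 0.085/(0.13×0.21×11.1) = 0.2805 K/W
R_cav   = 0.085/(0.0492×0.79×11.1) = 0.197 K/W
1/R_core = 1/R_stud + 1/R_cav → R_core = 0.1157 K/W
R_outer = 0.011/(0.122×11.1) = 0.008123 K/W
R_total = 0.1312 K/W
Q = ΔT/R_total = 15/0.1312

Q ≈ 114 W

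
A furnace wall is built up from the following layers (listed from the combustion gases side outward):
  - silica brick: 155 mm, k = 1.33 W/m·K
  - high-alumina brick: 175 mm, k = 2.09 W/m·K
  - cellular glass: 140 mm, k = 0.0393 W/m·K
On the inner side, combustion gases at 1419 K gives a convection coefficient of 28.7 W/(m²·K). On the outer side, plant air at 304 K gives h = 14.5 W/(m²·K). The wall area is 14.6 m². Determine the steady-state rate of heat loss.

Q ≈ 4210 W

Thermal resistances in series:
R_inner film = 1/(h_i·A) = 1/(28.7×14.6) = 0.002387 K/W
R_silica brick = L/(kA) = 0.155/(1.33×14.6) = 0.007982 K/W
R_high-alumina brick = L/(kA) = 0.175/(2.09×14.6) = 0.005735 K/W
R_cellular glass = L/(kA) = 0.14/(0.0393×14.6) = 0.244 K/W
R_outer film = 1/(h_o·A) = 1/(14.5×14.6) = 0.004724 K/W
R_total = 0.2648 K/W
Q = ΔT / R_total = 1115 / 0.2648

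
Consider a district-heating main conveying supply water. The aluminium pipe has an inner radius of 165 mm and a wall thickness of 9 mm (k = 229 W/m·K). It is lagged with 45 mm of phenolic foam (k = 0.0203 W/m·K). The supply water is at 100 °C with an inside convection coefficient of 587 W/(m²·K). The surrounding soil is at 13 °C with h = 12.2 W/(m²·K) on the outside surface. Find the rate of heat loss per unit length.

q′ ≈ 46.7 W/m

Per-layer cylindrical resistances, series-summed:
R_inner film = 1/(h_i·2πr₁L) = 1/(587×2π×0.165×1) = 0.001643 K/W
R_aluminium pipe wall = ln(174/165)/(2π×229×1) = 3.691×10^-5 K/W
R_phenolic foam = ln(219/174)/(2π×0.0203×1) = 1.803 K/W
R_outer film = 1/(h_o·2πr_oL) = 1/(12.2×2π×0.219×1) = 0.05957 K/W
R_total = 1.865 K/W
Q = ΔT/R_total = 87/1.865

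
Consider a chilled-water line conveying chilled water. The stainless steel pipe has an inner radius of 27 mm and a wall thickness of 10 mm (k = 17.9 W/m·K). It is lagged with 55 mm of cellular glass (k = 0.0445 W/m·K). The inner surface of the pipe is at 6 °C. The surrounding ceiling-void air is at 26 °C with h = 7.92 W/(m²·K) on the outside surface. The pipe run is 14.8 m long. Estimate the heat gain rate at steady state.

For a radial system each layer contributes R = ln(r_out/r_in)/(2πkL); films add R = 1/(hA).
R_stainless steel pipe wall = ln(37/27)/(2π×17.9×14.8) = 1.893×10^-4 K/W
R_cellular glass = ln(92/37)/(2π×0.0445×14.8) = 0.2201 K/W
R_outer film = 1/(h_o·2πr_oL) = 1/(7.92×2π×0.092×14.8) = 0.01476 K/W
R_total = 0.2351 K/W
Q = ΔT/R_total = 20/0.2351

Q ≈ 85.1 W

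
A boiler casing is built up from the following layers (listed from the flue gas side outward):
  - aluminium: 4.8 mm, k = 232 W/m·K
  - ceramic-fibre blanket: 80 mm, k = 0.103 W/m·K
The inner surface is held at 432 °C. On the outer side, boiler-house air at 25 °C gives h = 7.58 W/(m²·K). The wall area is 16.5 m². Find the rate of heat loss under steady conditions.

Using the resistance-network approach (series):
R_aluminium = L/(kA) = 0.0048/(232×16.5) = 1.254×10^-6 K/W
R_ceramic-fibre blanket = L/(kA) = 0.08/(0.103×16.5) = 0.04707 K/W
R_outer film = 1/(h_o·A) = 1/(7.58×16.5) = 0.007996 K/W
R_total = 0.05507 K/W
Q = ΔT / R_total = 407 / 0.05507

Q ≈ 7390 W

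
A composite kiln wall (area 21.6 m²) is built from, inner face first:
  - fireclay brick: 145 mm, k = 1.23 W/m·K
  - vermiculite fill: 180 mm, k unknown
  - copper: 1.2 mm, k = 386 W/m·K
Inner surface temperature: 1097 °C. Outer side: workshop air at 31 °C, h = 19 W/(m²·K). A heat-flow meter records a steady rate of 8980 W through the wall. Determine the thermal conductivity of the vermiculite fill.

k ≈ 0.0752 W/(m·K)

Treating each layer as a thermal resistance in series:
R_fireclay brick = L/(kA) = 0.145/(1.23×21.6) = 0.005458 K/W
R_copper = L/(kA) = 0.0012/(386×21.6) = 1.439×10^-7 K/W
R_outer film = 1/(h_o·A) = 1/(19×21.6) = 0.002437 K/W
Sum of known resistances R_other = 0.007894 K/W
Total R = ΔT/Q = 1066/8980 = 0.1187 K/W
R_vermiculite fill = R_total − R_other = 0.1108 K/W
k = L/(R·A) = 0.18/(0.1108×21.6)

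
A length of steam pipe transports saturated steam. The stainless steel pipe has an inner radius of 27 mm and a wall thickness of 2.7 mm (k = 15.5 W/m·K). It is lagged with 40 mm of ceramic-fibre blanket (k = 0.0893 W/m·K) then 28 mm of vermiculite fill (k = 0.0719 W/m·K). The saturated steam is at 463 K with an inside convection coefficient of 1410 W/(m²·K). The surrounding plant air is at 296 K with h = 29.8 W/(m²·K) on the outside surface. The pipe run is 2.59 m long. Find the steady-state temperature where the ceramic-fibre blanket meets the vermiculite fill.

T ≈ 354 K

Treating each annulus and film as a series resistance:
R_inner film = 1/(h_i·2πr₁L) = 1/(1410×2π×0.027×2.59) = 0.001614 K/W
R_stainless steel pipe wall = ln(29.7/27)/(2π×15.5×2.59) = 3.779×10^-4 K/W
R_ceramic-fibre blanket = ln(69.7/29.7)/(2π×0.0893×2.59) = 0.587 K/W
R_vermiculite fill = ln(97.7/69.7)/(2π×0.0719×2.59) = 0.2886 K/W
R_outer film = 1/(h_o·2πr_oL) = 1/(29.8×2π×0.0977×2.59) = 0.02111 K/W
R_total = 0.8987 K/W
Q = ΔT/R_total = 167/0.8987
Q = 186 W
T_interface = T_inner − Q·ΣR(inner→interface) = 463 − 186×0.589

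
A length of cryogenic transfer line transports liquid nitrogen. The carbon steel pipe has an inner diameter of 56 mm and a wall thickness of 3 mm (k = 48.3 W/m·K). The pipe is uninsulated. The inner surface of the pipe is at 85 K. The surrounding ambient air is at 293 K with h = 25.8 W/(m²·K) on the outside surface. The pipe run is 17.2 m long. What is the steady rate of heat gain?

Q ≈ 17900 W

Treating each annulus and film as a series resistance:
R_carbon steel pipe wall = ln(31/28)/(2π×48.3×17.2) = 1.95×10^-5 K/W
R_outer film = 1/(h_o·2πr_oL) = 1/(25.8×2π×0.031×17.2) = 0.01157 K/W
R_total = 0.01159 K/W
Q = ΔT/R_total = 208/0.01159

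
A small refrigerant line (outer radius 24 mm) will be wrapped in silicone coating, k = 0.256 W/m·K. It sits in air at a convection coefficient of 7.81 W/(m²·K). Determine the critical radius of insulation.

For a cylinder r_cr = k/h = 0.256/7.81
r_cr = 32.8 mm; since the bare radius (24 mm) is below r_cr, adding a thin layer of insulation will *increase* heat loss.

r_cr ≈ 32.8 mm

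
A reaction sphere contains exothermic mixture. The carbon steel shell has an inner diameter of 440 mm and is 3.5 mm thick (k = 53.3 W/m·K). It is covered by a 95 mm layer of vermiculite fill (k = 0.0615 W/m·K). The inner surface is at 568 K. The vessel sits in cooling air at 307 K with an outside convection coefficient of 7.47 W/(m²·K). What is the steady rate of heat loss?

Q ≈ 142 W

Spherical conduction: R = (1/r_in − 1/r_out)/(4πk) per layer; series-sum.
R_carbon steel shell = (1/0.22 − 1/0.2235)/(4π×53.3) = 1.063×10^-4 K/W
R_vermiculite fill = (1/0.2235 − 1/0.3185)/(4π×0.0615) = 1.727 K/W
R_outer film = 1/(h·4πr_o²) = 1/(7.47×4π×0.3185²) = 0.105 K/W
R_total = 1.832 K/W
Q = ΔT/R_total = 261/1.832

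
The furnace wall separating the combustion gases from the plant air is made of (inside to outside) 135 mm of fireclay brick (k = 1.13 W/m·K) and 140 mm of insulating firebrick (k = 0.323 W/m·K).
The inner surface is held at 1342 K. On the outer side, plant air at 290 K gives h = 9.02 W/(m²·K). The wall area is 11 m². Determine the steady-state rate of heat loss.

Q ≈ 17400 W

Series thermal resistances:
R_fireclay brick = L/(kA) = 0.135/(1.13×11) = 0.01086 K/W
R_insulating firebrick = L/(kA) = 0.14/(0.323×11) = 0.0394 K/W
R_outer film = 1/(h_o·A) = 1/(9.02×11) = 0.01008 K/W
R_total = 0.06034 K/W
Q = ΔT / R_total = 1052 / 0.06034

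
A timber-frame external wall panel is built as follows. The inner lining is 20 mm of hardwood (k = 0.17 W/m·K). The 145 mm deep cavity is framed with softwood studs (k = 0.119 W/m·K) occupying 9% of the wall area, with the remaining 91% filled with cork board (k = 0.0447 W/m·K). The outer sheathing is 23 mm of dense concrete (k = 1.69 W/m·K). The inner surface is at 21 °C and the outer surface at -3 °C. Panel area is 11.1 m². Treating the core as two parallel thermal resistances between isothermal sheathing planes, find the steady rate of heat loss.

Q ≈ 90.2 W

Sheathing layers in series; stud and cavity paths in parallel between them.
R_inner = 0.02/(0.17×11.1) = 0.0106 K/W
R_stud  = 0.145/(0.119×0.09×11.1) = 1.22 K/W
R_cav   = 0.145/(0.0447×0.91×11.1) = 0.3211 K/W
1/R_core = 1/R_stud + 1/R_cav → R_core = 0.2542 K/W
R_outer = 0.023/(1.69×11.1) = 0.001226 K/W
R_total = 0.266 K/W
Q = ΔT/R_total = 24/0.266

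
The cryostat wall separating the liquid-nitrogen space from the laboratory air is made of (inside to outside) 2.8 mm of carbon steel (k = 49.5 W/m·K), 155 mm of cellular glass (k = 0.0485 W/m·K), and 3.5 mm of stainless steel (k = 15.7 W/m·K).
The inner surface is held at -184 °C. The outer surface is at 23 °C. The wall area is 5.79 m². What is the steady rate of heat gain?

Q ≈ 375 W

Series thermal resistances:
R_carbon steel = L/(kA) = 0.0028/(49.5×5.79) = 9.77×10^-6 K/W
R_cellular glass = L/(kA) = 0.155/(0.0485×5.79) = 0.552 K/W
R_stainless steel = L/(kA) = 0.0035/(15.7×5.79) = 3.85×10^-5 K/W
R_total = 0.552 K/W
Q = ΔT / R_total = 207 / 0.552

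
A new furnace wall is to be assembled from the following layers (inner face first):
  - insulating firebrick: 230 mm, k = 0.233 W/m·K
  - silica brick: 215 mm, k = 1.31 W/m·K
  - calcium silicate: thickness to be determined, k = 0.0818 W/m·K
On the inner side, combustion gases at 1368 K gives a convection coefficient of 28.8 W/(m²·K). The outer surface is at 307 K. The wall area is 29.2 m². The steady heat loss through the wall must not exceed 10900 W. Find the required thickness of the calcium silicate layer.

L ≈ 135 mm

Treating each layer as a thermal resistance in series:
R_inner film = 1/(h_i·A) = 1/(28.8×29.2) = 0.001189 K/W
R_insulating firebrick = L/(kA) = 0.23/(0.233×29.2) = 0.03381 K/W
R_silica brick = L/(kA) = 0.215/(1.31×29.2) = 0.005621 K/W
Sum of the known resistances R_other = 0.04062 K/W
Required total resistance R_tot = ΔT/Q_allow = 1061/10900 = 0.09734 K/W
R_calcium silicate = R_tot − R_other = 0.05672 K/W
L = R·k·A = 0.05672×0.0818×29.2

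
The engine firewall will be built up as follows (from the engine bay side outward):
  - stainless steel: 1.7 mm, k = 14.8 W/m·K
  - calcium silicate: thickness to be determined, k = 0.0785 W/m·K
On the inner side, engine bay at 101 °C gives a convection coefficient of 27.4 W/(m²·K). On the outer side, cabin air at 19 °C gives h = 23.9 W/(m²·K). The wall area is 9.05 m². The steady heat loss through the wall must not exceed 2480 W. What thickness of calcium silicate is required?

Model the wall as resistances in series:
R_inner film = 1/(h_i·A) = 1/(27.4×9.05) = 0.004033 K/W
R_stainless steel = L/(kA) = 0.0017/(14.8×9.05) = 1.269×10^-5 K/W
R_outer film = 1/(h_o·A) = 1/(23.9×9.05) = 0.004623 K/W
Sum of the known resistances R_other = 0.008669 K/W
Required total resistance R_tot = ΔT/Q_allow = 82/2480 = 0.03306 K/W
R_calcium silicate = R_tot − R_other = 0.0244 K/W
L = R·k·A = 0.0244×0.0785×9.05

L ≈ 17.3 mm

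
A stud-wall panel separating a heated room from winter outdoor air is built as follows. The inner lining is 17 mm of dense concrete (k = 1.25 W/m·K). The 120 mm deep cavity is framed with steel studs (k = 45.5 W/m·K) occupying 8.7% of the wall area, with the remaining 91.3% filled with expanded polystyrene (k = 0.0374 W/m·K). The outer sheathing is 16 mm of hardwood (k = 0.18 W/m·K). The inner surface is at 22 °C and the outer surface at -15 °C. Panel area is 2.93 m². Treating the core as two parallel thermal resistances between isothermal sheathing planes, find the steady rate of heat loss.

Sheathing layers in series; stud and cavity paths in parallel between them.
R_inner = 0.017/(1.25×2.93) = 0.004642 K/W
R_stud  = 0.12/(45.5×0.087×2.93) = 0.01035 K/W
R_cav   = 0.12/(0.0374×0.913×2.93) = 1.199 K/W
1/R_core = 1/R_stud + 1/R_cav → R_core = 0.01026 K/W
R_outer = 0.016/(0.18×2.93) = 0.03034 K/W
R_total = 0.04524 K/W
Q = ΔT/R_total = 37/0.04524

Q ≈ 818 W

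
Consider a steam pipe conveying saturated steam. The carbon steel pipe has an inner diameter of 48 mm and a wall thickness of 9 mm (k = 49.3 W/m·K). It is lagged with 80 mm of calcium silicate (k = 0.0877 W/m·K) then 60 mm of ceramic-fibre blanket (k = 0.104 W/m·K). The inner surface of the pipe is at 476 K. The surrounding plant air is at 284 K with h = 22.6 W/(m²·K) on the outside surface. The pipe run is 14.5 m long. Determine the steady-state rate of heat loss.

Q ≈ 951 W

Cylindrical conduction, so R = ln(r₂/r₁)/(2πkL) per layer, in series:
R_carbon steel pipe wall = ln(33/24)/(2π×49.3×14.5) = 7.09×10^-5 K/W
R_calcium silicate = ln(113/33)/(2π×0.0877×14.5) = 0.1541 K/W
R_ceramic-fibre blanket = ln(173/113)/(2π×0.104×14.5) = 0.04495 K/W
R_outer film = 1/(h_o·2πr_oL) = 1/(22.6×2π×0.173×14.5) = 0.002807 K/W
R_total = 0.2019 K/W
Q = ΔT/R_total = 192/0.2019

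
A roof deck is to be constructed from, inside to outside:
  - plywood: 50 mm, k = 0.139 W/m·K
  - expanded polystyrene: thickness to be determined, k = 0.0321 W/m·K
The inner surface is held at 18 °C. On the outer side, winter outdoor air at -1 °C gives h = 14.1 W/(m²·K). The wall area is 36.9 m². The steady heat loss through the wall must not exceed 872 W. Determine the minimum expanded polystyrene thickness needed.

Thermal resistances in series:
R_plywood = L/(kA) = 0.05/(0.139×36.9) = 0.009748 K/W
R_outer film = 1/(h_o·A) = 1/(14.1×36.9) = 0.001922 K/W
Sum of the known resistances R_other = 0.01167 K/W
Required total resistance R_tot = ΔT/Q_allow = 19/872 = 0.02179 K/W
R_expanded polystyrene = R_tot − R_other = 0.01012 K/W
L = R·k·A = 0.01012×0.0321×36.9

L ≈ 12 mm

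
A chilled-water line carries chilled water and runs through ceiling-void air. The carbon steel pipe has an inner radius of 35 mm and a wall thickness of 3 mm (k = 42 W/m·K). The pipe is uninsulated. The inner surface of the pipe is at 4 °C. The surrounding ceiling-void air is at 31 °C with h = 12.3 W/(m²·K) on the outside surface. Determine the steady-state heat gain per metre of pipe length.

For a radial system each layer contributes R = ln(r_out/r_in)/(2πkL); films add R = 1/(hA).
R_carbon steel pipe wall = ln(38/35)/(2π×42×1) = 3.116×10^-4 K/W
R_outer film = 1/(h_o·2πr_oL) = 1/(12.3×2π×0.038×1) = 0.3405 K/W
R_total = 0.3408 K/W
Q = ΔT/R_total = 27/0.3408

q′ ≈ 79.2 W/m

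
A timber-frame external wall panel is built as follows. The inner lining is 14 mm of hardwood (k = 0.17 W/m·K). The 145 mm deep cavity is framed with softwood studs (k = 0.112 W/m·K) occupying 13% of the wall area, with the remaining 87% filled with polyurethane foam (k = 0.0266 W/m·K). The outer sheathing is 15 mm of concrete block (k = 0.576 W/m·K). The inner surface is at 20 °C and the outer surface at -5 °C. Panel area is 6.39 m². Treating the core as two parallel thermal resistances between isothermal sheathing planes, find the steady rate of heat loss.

Q ≈ 40.4 W

Sheathing layers in series; stud and cavity paths in parallel between them.
R_inner = 0.014/(0.17×6.39) = 0.01289 K/W
R_stud  = 0.145/(0.112×0.13×6.39) = 1.558 K/W
R_cav   = 0.145/(0.0266×0.87×6.39) = 0.9805 K/W
1/R_core = 1/R_stud + 1/R_cav → R_core = 0.6019 K/W
R_outer = 0.015/(0.576×6.39) = 0.004075 K/W
R_total = 0.6188 K/W
Q = ΔT/R_total = 25/0.6188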